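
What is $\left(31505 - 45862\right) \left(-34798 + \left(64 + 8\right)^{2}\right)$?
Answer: $425168198$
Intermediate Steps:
$\left(31505 - 45862\right) \left(-34798 + \left(64 + 8\right)^{2}\right) = \left(31505 - 45862\right) \left(-34798 + 72^{2}\right) = - 14357 \left(-34798 + 5184\right) = \left(-14357\right) \left(-29614\right) = 425168198$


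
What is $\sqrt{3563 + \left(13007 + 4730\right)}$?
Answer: $10 \sqrt{213} \approx 145.95$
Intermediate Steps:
$\sqrt{3563 + \left(13007 + 4730\right)} = \sqrt{3563 + 17737} = \sqrt{21300} = 10 \sqrt{213}$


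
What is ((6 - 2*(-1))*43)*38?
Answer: 13072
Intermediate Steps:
((6 - 2*(-1))*43)*38 = ((6 + 2)*43)*38 = (8*43)*38 = 344*38 = 13072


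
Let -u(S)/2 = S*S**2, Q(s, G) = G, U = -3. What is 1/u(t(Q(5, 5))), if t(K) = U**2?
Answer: -1/1458 ≈ -0.00068587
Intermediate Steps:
t(K) = 9 (t(K) = (-3)**2 = 9)
u(S) = -2*S**3 (u(S) = -2*S*S**2 = -2*S**3)
1/u(t(Q(5, 5))) = 1/(-2*9**3) = 1/(-2*729) = 1/(-1458) = -1/1458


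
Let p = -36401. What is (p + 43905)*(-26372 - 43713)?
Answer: -525917840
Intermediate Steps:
(p + 43905)*(-26372 - 43713) = (-36401 + 43905)*(-26372 - 43713) = 7504*(-70085) = -525917840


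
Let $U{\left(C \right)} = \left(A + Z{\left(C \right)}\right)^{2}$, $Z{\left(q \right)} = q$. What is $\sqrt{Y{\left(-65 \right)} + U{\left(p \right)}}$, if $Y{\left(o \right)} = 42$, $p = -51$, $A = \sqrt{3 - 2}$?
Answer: $\sqrt{2542} \approx 50.418$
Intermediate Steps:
$A = 1$ ($A = \sqrt{1} = 1$)
$U{\left(C \right)} = \left(1 + C\right)^{2}$
$\sqrt{Y{\left(-65 \right)} + U{\left(p \right)}} = \sqrt{42 + \left(1 - 51\right)^{2}} = \sqrt{42 + \left(-50\right)^{2}} = \sqrt{42 + 2500} = \sqrt{2542}$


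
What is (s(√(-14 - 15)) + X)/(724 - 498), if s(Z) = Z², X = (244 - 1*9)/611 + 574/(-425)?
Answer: -82781/624325 ≈ -0.13259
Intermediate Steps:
X = -5337/5525 (X = (244 - 9)*(1/611) + 574*(-1/425) = 235*(1/611) - 574/425 = 5/13 - 574/425 = -5337/5525 ≈ -0.96597)
(s(√(-14 - 15)) + X)/(724 - 498) = ((√(-14 - 15))² - 5337/5525)/(724 - 498) = ((√(-29))² - 5337/5525)/226 = ((I*√29)² - 5337/5525)/226 = (-29 - 5337/5525)/226 = (1/226)*(-165562/5525) = -82781/624325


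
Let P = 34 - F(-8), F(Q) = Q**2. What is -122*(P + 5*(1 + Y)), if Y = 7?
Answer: -1220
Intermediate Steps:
P = -30 (P = 34 - 1*(-8)**2 = 34 - 1*64 = 34 - 64 = -30)
-122*(P + 5*(1 + Y)) = -122*(-30 + 5*(1 + 7)) = -122*(-30 + 5*8) = -122*(-30 + 40) = -122*10 = -1220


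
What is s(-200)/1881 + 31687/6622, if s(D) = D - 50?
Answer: 478907/102942 ≈ 4.6522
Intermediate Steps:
s(D) = -50 + D
s(-200)/1881 + 31687/6622 = (-50 - 200)/1881 + 31687/6622 = -250*1/1881 + 31687*(1/6622) = -250/1881 + 31687/6622 = 478907/102942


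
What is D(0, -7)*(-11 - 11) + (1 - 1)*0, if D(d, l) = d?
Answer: 0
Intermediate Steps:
D(0, -7)*(-11 - 11) + (1 - 1)*0 = 0*(-11 - 11) + (1 - 1)*0 = 0*(-22) + 0*0 = 0 + 0 = 0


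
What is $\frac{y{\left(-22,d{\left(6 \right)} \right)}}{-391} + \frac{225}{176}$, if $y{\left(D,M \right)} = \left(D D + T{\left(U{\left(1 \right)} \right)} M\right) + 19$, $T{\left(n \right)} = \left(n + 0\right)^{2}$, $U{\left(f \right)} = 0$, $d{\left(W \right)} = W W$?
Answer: $- \frac{553}{68816} \approx -0.0080359$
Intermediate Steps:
$d{\left(W \right)} = W^{2}$
$T{\left(n \right)} = n^{2}$
$y{\left(D,M \right)} = 19 + D^{2}$ ($y{\left(D,M \right)} = \left(D D + 0^{2} M\right) + 19 = \left(D^{2} + 0 M\right) + 19 = \left(D^{2} + 0\right) + 19 = D^{2} + 19 = 19 + D^{2}$)
$\frac{y{\left(-22,d{\left(6 \right)} \right)}}{-391} + \frac{225}{176} = \frac{19 + \left(-22\right)^{2}}{-391} + \frac{225}{176} = \left(19 + 484\right) \left(- \frac{1}{391}\right) + 225 \cdot \frac{1}{176} = 503 \left(- \frac{1}{391}\right) + \frac{225}{176} = - \frac{503}{391} + \frac{225}{176} = - \frac{553}{68816}$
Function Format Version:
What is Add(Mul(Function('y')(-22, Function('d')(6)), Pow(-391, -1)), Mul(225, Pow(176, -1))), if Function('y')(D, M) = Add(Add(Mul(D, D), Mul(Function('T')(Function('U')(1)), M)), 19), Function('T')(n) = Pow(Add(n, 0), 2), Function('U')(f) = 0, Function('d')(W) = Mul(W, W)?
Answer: Rational(-553, 68816) ≈ -0.0080359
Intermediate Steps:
Function('d')(W) = Pow(W, 2)
Function('T')(n) = Pow(n, 2)
Function('y')(D, M) = Add(19, Pow(D, 2)) (Function('y')(D, M) = Add(Add(Mul(D, D), Mul(Pow(0, 2), M)), 19) = Add(Add(Pow(D, 2), Mul(0, M)), 19) = Add(Add(Pow(D, 2), 0), 19) = Add(Pow(D, 2), 19) = Add(19, Pow(D, 2)))
Add(Mul(Function('y')(-22, Function('d')(6)), Pow(-391, -1)), Mul(225, Pow(176, -1))) = Add(Mul(Add(19, Pow(-22, 2)), Pow(-391, -1)), Mul(225, Pow(176, -1))) = Add(Mul(Add(19, 484), Rational(-1, 391)), Mul(225, Rational(1, 176))) = Add(Mul(503, Rational(-1, 391)), Rational(225, 176)) = Add(Rational(-503, 391), Rational(225, 176)) = Rational(-553, 68816)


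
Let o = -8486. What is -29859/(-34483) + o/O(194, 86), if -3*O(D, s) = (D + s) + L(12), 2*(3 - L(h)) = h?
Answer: 886139157/9551791 ≈ 92.772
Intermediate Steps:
L(h) = 3 - h/2
O(D, s) = 1 - D/3 - s/3 (O(D, s) = -((D + s) + (3 - ½*12))/3 = -((D + s) + (3 - 6))/3 = -((D + s) - 3)/3 = -(-3 + D + s)/3 = 1 - D/3 - s/3)
-29859/(-34483) + o/O(194, 86) = -29859/(-34483) - 8486/(1 - ⅓*194 - ⅓*86) = -29859*(-1/34483) - 8486/(1 - 194/3 - 86/3) = 29859/34483 - 8486/(-277/3) = 29859/34483 - 8486*(-3/277) = 29859/34483 + 25458/277 = 886139157/9551791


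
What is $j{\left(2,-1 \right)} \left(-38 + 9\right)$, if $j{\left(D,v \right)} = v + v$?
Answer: $58$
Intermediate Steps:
$j{\left(D,v \right)} = 2 v$
$j{\left(2,-1 \right)} \left(-38 + 9\right) = 2 \left(-1\right) \left(-38 + 9\right) = \left(-2\right) \left(-29\right) = 58$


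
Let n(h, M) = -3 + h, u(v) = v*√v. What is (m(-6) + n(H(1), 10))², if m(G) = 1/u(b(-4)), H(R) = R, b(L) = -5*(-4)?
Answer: (-400 + √5)²/40000 ≈ 3.9554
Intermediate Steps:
b(L) = 20
u(v) = v^(3/2)
m(G) = √5/200 (m(G) = 1/(20^(3/2)) = 1/(40*√5) = √5/200)
(m(-6) + n(H(1), 10))² = (√5/200 + (-3 + 1))² = (√5/200 - 2)² = (-2 + √5/200)²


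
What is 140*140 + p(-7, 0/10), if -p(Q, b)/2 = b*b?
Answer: 19600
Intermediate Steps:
p(Q, b) = -2*b² (p(Q, b) = -2*b*b = -2*b²)
140*140 + p(-7, 0/10) = 140*140 - 2*(0/10)² = 19600 - 2*(0*(⅒))² = 19600 - 2*0² = 19600 - 2*0 = 19600 + 0 = 19600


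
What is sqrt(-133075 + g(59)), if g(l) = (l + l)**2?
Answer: 9*I*sqrt(1471) ≈ 345.18*I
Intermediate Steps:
g(l) = 4*l**2 (g(l) = (2*l)**2 = 4*l**2)
sqrt(-133075 + g(59)) = sqrt(-133075 + 4*59**2) = sqrt(-133075 + 4*3481) = sqrt(-133075 + 13924) = sqrt(-119151) = 9*I*sqrt(1471)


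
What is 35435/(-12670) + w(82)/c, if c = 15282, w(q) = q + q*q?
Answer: -45528565/19362294 ≈ -2.3514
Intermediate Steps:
w(q) = q + q²
35435/(-12670) + w(82)/c = 35435/(-12670) + (82*(1 + 82))/15282 = 35435*(-1/12670) + (82*83)*(1/15282) = -7087/2534 + 6806*(1/15282) = -7087/2534 + 3403/7641 = -45528565/19362294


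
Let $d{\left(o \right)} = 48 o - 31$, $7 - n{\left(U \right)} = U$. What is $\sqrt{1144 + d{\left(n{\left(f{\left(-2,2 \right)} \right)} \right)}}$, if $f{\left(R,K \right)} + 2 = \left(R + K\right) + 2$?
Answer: $3 \sqrt{161} \approx 38.066$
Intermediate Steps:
$f{\left(R,K \right)} = K + R$ ($f{\left(R,K \right)} = -2 + \left(\left(R + K\right) + 2\right) = -2 + \left(\left(K + R\right) + 2\right) = -2 + \left(2 + K + R\right) = K + R$)
$n{\left(U \right)} = 7 - U$
$d{\left(o \right)} = -31 + 48 o$
$\sqrt{1144 + d{\left(n{\left(f{\left(-2,2 \right)} \right)} \right)}} = \sqrt{1144 - \left(31 - 48 \left(7 - \left(2 - 2\right)\right)\right)} = \sqrt{1144 - \left(31 - 48 \left(7 - 0\right)\right)} = \sqrt{1144 - \left(31 - 48 \left(7 + 0\right)\right)} = \sqrt{1144 + \left(-31 + 48 \cdot 7\right)} = \sqrt{1144 + \left(-31 + 336\right)} = \sqrt{1144 + 305} = \sqrt{1449} = 3 \sqrt{161}$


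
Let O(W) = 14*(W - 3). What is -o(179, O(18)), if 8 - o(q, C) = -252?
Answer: -260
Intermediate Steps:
O(W) = -42 + 14*W (O(W) = 14*(-3 + W) = -42 + 14*W)
o(q, C) = 260 (o(q, C) = 8 - 1*(-252) = 8 + 252 = 260)
-o(179, O(18)) = -1*260 = -260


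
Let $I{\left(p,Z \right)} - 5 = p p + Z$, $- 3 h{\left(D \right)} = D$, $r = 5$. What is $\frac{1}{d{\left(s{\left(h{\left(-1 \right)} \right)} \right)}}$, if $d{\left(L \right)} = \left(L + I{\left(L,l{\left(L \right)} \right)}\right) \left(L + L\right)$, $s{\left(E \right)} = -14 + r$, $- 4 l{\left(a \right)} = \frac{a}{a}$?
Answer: $- \frac{2}{2763} \approx -0.00072385$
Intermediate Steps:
$h{\left(D \right)} = - \frac{D}{3}$
$l{\left(a \right)} = - \frac{1}{4}$ ($l{\left(a \right)} = - \frac{a \frac{1}{a}}{4} = \left(- \frac{1}{4}\right) 1 = - \frac{1}{4}$)
$I{\left(p,Z \right)} = 5 + Z + p^{2}$ ($I{\left(p,Z \right)} = 5 + \left(p p + Z\right) = 5 + \left(p^{2} + Z\right) = 5 + \left(Z + p^{2}\right) = 5 + Z + p^{2}$)
$s{\left(E \right)} = -9$ ($s{\left(E \right)} = -14 + 5 = -9$)
$d{\left(L \right)} = 2 L \left(\frac{19}{4} + L + L^{2}\right)$ ($d{\left(L \right)} = \left(L + \left(5 - \frac{1}{4} + L^{2}\right)\right) \left(L + L\right) = \left(L + \left(\frac{19}{4} + L^{2}\right)\right) 2 L = \left(\frac{19}{4} + L + L^{2}\right) 2 L = 2 L \left(\frac{19}{4} + L + L^{2}\right)$)
$\frac{1}{d{\left(s{\left(h{\left(-1 \right)} \right)} \right)}} = \frac{1}{\frac{1}{2} \left(-9\right) \left(19 + 4 \left(-9\right) + 4 \left(-9\right)^{2}\right)} = \frac{1}{\frac{1}{2} \left(-9\right) \left(19 - 36 + 4 \cdot 81\right)} = \frac{1}{\frac{1}{2} \left(-9\right) \left(19 - 36 + 324\right)} = \frac{1}{\frac{1}{2} \left(-9\right) 307} = \frac{1}{- \frac{2763}{2}} = - \frac{2}{2763}$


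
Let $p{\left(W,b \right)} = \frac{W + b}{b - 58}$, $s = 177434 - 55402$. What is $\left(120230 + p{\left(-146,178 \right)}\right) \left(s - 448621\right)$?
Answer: $- \frac{196329412802}{5} \approx -3.9266 \cdot 10^{10}$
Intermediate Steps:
$s = 122032$ ($s = 177434 - 55402 = 122032$)
$p{\left(W,b \right)} = \frac{W + b}{-58 + b}$
$\left(120230 + p{\left(-146,178 \right)}\right) \left(s - 448621\right) = \left(120230 + \frac{-146 + 178}{-58 + 178}\right) \left(122032 - 448621\right) = \left(120230 + \frac{1}{120} \cdot 32\right) \left(-326589\right) = \left(120230 + \frac{4}{15}\right) \left(-326589\right) = \frac{1803454}{15} \left(-326589\right) = - \frac{196329412802}{5}$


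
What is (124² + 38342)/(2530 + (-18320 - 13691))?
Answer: -17906/9827 ≈ -1.8221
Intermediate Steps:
(124² + 38342)/(2530 + (-18320 - 13691)) = (15376 + 38342)/(2530 - 32011) = 53718/(-29481) = 53718*(-1/29481) = -17906/9827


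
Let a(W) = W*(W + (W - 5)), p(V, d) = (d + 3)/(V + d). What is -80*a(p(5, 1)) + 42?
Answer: 2138/9 ≈ 237.56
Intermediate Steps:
p(V, d) = (3 + d)/(V + d)
a(W) = W*(-5 + 2*W) (a(W) = W*(W + (-5 + W)) = W*(-5 + 2*W))
-80*a(p(5, 1)) + 42 = -80*(3 + 1)/(5 + 1)*(-5 + 2*((3 + 1)/(5 + 1))) + 42 = -80*4/6*(-5 + 2*(4/6)) + 42 = -80*(⅙)*4*(-5 + 2*((⅙)*4)) + 42 = -160*(-5 + 2*(⅔))/3 + 42 = -160*(-5 + 4/3)/3 + 42 = -160*(-11)/(3*3) + 42 = -80*(-22/9) + 42 = 1760/9 + 42 = 2138/9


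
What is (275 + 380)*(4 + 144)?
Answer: 96940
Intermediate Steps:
(275 + 380)*(4 + 144) = 655*148 = 96940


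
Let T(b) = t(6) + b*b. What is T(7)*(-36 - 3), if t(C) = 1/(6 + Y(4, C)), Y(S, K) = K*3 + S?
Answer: -53547/28 ≈ -1912.4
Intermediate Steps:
Y(S, K) = S + 3*K (Y(S, K) = 3*K + S = S + 3*K)
t(C) = 1/(10 + 3*C) (t(C) = 1/(6 + (4 + 3*C)) = 1/(10 + 3*C))
T(b) = 1/28 + b² (T(b) = 1/(10 + 3*6) + b*b = 1/(10 + 18) + b² = 1/28 + b²)
T(7)*(-36 - 3) = (1/28 + 7²)*(-36 - 3) = (1/28 + 49)*(-39) = (1373/28)*(-39) = -53547/28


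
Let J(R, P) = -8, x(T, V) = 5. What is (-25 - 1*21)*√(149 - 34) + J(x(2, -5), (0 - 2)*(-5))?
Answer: -8 - 46*√115 ≈ -501.29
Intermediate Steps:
(-25 - 1*21)*√(149 - 34) + J(x(2, -5), (0 - 2)*(-5)) = (-25 - 1*21)*√(149 - 34) - 8 = (-25 - 21)*√115 - 8 = -46*√115 - 8 = -8 - 46*√115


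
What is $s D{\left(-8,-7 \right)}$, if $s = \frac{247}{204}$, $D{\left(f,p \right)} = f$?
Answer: $- \frac{494}{51} \approx -9.6863$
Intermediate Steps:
$s = \frac{247}{204}$ ($s = 247 \cdot \frac{1}{204} = \frac{247}{204} \approx 1.2108$)
$s D{\left(-8,-7 \right)} = \frac{247}{204} \left(-8\right) = - \frac{494}{51}$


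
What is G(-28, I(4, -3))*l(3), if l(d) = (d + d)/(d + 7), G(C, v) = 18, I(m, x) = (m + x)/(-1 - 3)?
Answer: 54/5 ≈ 10.800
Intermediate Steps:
I(m, x) = -m/4 - x/4 (I(m, x) = (m + x)/(-4) = (m + x)*(-1/4) = -m/4 - x/4)
l(d) = 2*d/(7 + d) (l(d) = (2*d)/(7 + d) = 2*d/(7 + d))
G(-28, I(4, -3))*l(3) = 18*(2*3/(7 + 3)) = 18*(2*3/10) = 18*(2*3*(1/10)) = 18*(3/5) = 54/5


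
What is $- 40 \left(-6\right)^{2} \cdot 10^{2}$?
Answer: $-144000$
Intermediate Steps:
$- 40 \left(-6\right)^{2} \cdot 10^{2} = \left(-40\right) 36 \cdot 100 = \left(-1440\right) 100 = -144000$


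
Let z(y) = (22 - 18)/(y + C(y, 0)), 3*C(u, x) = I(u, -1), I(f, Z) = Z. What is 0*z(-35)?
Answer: 0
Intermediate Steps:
C(u, x) = -⅓ (C(u, x) = (⅓)*(-1) = -⅓)
z(y) = 4/(-⅓ + y) (z(y) = (22 - 18)/(y - ⅓) = 4/(-⅓ + y))
0*z(-35) = 0*(12/(-1 + 3*(-35))) = 0*(12/(-1 - 105)) = 0*(12/(-106)) = 0*(12*(-1/106)) = 0*(-6/53) = 0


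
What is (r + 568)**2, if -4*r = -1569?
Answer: 14753281/16 ≈ 9.2208e+5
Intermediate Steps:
r = 1569/4 (r = -1/4*(-1569) = 1569/4 ≈ 392.25)
(r + 568)**2 = (1569/4 + 568)**2 = (3841/4)**2 = 14753281/16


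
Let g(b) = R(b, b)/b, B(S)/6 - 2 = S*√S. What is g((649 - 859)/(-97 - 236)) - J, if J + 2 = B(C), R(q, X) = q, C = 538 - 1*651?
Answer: -9 + 678*I*√113 ≈ -9.0 + 7207.2*I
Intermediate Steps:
C = -113 (C = 538 - 651 = -113)
B(S) = 12 + 6*S^(3/2) (B(S) = 12 + 6*(S*√S) = 12 + 6*S^(3/2))
J = 10 - 678*I*√113 (J = -2 + (12 + 6*(-113)^(3/2)) = -2 + (12 + 6*(-113*I*√113)) = -2 + (12 - 678*I*√113) = 10 - 678*I*√113 ≈ 10.0 - 7207.2*I)
g(b) = 1 (g(b) = b/b = 1)
g((649 - 859)/(-97 - 236)) - J = 1 - (10 - 678*I*√113) = 1 + (-10 + 678*I*√113) = -9 + 678*I*√113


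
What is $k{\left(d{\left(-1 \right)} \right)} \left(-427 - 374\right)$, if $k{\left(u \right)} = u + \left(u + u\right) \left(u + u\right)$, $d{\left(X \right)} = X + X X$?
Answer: $0$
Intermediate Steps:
$d{\left(X \right)} = X + X^{2}$
$k{\left(u \right)} = u + 4 u^{2}$ ($k{\left(u \right)} = u + 2 u 2 u = u + 4 u^{2}$)
$k{\left(d{\left(-1 \right)} \right)} \left(-427 - 374\right) = - (1 - 1) \left(1 + 4 \left(- (1 - 1)\right)\right) \left(-427 - 374\right) = \left(-1\right) 0 \left(1 + 4 \left(\left(-1\right) 0\right)\right) \left(-801\right) = 0 \left(1 + 4 \cdot 0\right) \left(-801\right) = 0 \left(1 + 0\right) \left(-801\right) = 0 \cdot 1 \left(-801\right) = 0 \left(-801\right) = 0$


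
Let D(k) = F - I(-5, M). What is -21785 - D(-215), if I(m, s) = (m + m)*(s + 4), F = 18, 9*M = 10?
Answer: -196687/9 ≈ -21854.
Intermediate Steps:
M = 10/9 (M = (1/9)*10 = 10/9 ≈ 1.1111)
I(m, s) = 2*m*(4 + s) (I(m, s) = (2*m)*(4 + s) = 2*m*(4 + s))
D(k) = 622/9 (D(k) = 18 - 2*(-5)*(4 + 10/9) = 18 - 2*(-5)*46/9 = 18 - 1*(-460/9) = 18 + 460/9 = 622/9)
-21785 - D(-215) = -21785 - 1*622/9 = -21785 - 622/9 = -196687/9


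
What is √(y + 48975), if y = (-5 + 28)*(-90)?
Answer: √46905 ≈ 216.58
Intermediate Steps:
y = -2070 (y = 23*(-90) = -2070)
√(y + 48975) = √(-2070 + 48975) = √46905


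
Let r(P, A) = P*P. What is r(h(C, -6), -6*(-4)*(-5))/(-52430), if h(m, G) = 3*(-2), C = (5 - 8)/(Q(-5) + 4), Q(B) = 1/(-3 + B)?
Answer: -18/26215 ≈ -0.00068663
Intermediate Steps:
C = -24/31 (C = (5 - 8)/(1/(-3 - 5) + 4) = -3/(1/(-8) + 4) = -3/(-1/8 + 4) = -3/31/8 = -3*8/31 = -24/31 ≈ -0.77419)
h(m, G) = -6
r(P, A) = P**2
r(h(C, -6), -6*(-4)*(-5))/(-52430) = (-6)**2/(-52430) = 36*(-1/52430) = -18/26215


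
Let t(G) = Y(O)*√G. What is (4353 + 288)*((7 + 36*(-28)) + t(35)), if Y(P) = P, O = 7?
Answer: -4645641 + 32487*√35 ≈ -4.4534e+6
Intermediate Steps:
t(G) = 7*√G
(4353 + 288)*((7 + 36*(-28)) + t(35)) = (4353 + 288)*((7 + 36*(-28)) + 7*√35) = 4641*((7 - 1008) + 7*√35) = 4641*(-1001 + 7*√35) = -4645641 + 32487*√35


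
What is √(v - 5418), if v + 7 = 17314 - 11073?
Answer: 4*√51 ≈ 28.566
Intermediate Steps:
v = 6234 (v = -7 + (17314 - 11073) = -7 + 6241 = 6234)
√(v - 5418) = √(6234 - 5418) = √816 = 4*√51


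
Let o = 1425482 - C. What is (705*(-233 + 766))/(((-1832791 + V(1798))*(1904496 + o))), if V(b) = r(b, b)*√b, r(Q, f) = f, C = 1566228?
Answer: -45913247341/394293399022798250 - 22520849*√1798/197146699511399125 ≈ -1.2129e-7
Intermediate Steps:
o = -140746 (o = 1425482 - 1*1566228 = 1425482 - 1566228 = -140746)
V(b) = b^(3/2) (V(b) = b*√b = b^(3/2))
(705*(-233 + 766))/(((-1832791 + V(1798))*(1904496 + o))) = (705*(-233 + 766))/(((-1832791 + 1798^(3/2))*(1904496 - 140746))) = (705*533)/(((-1832791 + 1798*√1798)*1763750)) = 375765/(-3232585126250 + 3171222500*√1798)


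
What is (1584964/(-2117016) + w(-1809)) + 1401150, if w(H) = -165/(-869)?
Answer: 58583551761671/41811066 ≈ 1.4012e+6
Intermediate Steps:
w(H) = 15/79 (w(H) = -165*(-1/869) = 15/79)
(1584964/(-2117016) + w(-1809)) + 1401150 = (1584964/(-2117016) + 15/79) + 1401150 = (1584964*(-1/2117016) + 15/79) + 1401150 = (-396241/529254 + 15/79) + 1401150 = -23364229/41811066 + 1401150 = 58583551761671/41811066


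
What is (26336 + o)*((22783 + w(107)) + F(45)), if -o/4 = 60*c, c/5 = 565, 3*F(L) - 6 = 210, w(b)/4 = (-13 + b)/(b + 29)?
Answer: -253224900448/17 ≈ -1.4896e+10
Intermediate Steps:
w(b) = 4*(-13 + b)/(29 + b) (w(b) = 4*((-13 + b)/(b + 29)) = 4*((-13 + b)/(29 + b)) = 4*(-13 + b)/(29 + b))
F(L) = 72 (F(L) = 2 + (⅓)*210 = 2 + 70 = 72)
c = 2825 (c = 5*565 = 2825)
o = -678000 (o = -240*2825 = -4*169500 = -678000)
(26336 + o)*((22783 + w(107)) + F(45)) = (26336 - 678000)*((22783 + 4*(-13 + 107)/(29 + 107)) + 72) = -651664*((22783 + 4*94/136) + 72) = -651664*((22783 + 4*(1/136)*94) + 72) = -651664*((22783 + 47/17) + 72) = -651664*(387358/17 + 72) = -651664*388582/17 = -253224900448/17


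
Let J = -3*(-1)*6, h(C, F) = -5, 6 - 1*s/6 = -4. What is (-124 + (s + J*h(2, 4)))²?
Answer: 23716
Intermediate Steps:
s = 60 (s = 36 - 6*(-4) = 36 + 24 = 60)
J = 18 (J = 3*6 = 18)
(-124 + (s + J*h(2, 4)))² = (-124 + (60 + 18*(-5)))² = (-124 + (60 - 90))² = (-124 - 30)² = (-154)² = 23716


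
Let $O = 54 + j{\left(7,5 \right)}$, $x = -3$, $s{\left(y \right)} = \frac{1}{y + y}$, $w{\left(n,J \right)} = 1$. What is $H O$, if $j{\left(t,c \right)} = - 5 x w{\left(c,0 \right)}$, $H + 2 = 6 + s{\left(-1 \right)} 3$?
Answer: $\frac{345}{2} \approx 172.5$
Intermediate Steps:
$s{\left(y \right)} = \frac{1}{2 y}$
$H = \frac{5}{2}$ ($H = -2 + \left(6 + \frac{1}{2 \left(-1\right)} 3\right) = -2 + \left(6 + \frac{1}{2} \left(-1\right) 3\right) = -2 + \left(6 - \frac{3}{2}\right) = -2 + \frac{9}{2} = \frac{5}{2} \approx 2.5$)
$j{\left(t,c \right)} = 15$ ($j{\left(t,c \right)} = \left(-5\right) \left(-3\right) 1 = 15 \cdot 1 = 15$)
$O = 69$ ($O = 54 + 15 = 69$)
$H O = \frac{5}{2} \cdot 69 = \frac{345}{2}$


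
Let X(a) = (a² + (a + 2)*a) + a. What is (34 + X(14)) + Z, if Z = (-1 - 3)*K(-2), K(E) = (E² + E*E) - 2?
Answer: 444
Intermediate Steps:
K(E) = -2 + 2*E² (K(E) = (E² + E²) - 2 = 2*E² - 2 = -2 + 2*E²)
X(a) = a + a² + a*(2 + a) (X(a) = (a² + (2 + a)*a) + a = (a² + a*(2 + a)) + a = a + a² + a*(2 + a))
Z = -24 (Z = (-1 - 3)*(-2 + 2*(-2)²) = -4*(-2 + 2*4) = -4*(-2 + 8) = -4*6 = -24)
(34 + X(14)) + Z = (34 + 14*(3 + 2*14)) - 24 = (34 + 14*(3 + 28)) - 24 = (34 + 14*31) - 24 = (34 + 434) - 24 = 468 - 24 = 444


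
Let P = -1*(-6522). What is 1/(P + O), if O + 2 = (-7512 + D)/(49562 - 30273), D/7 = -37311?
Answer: 19289/125495591 ≈ 0.00015370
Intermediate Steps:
D = -261177 (D = 7*(-37311) = -261177)
O = -307267/19289 (O = -2 + (-7512 - 261177)/(49562 - 30273) = -2 - 268689/19289 = -307267/19289 ≈ -15.930)
P = 6522
1/(P + O) = 1/(6522 - 307267/19289) = 1/(125495591/19289) = 19289/125495591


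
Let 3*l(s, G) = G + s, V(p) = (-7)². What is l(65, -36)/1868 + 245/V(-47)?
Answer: 28049/5604 ≈ 5.0052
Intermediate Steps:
V(p) = 49
l(s, G) = G/3 + s/3 (l(s, G) = (G + s)/3 = G/3 + s/3)
l(65, -36)/1868 + 245/V(-47) = ((⅓)*(-36) + (⅓)*65)/1868 + 245/49 = (-12 + 65/3)*(1/1868) + 245*(1/49) = (29/3)*(1/1868) + 5 = 29/5604 + 5 = 28049/5604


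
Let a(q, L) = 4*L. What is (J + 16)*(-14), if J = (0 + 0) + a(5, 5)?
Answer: -504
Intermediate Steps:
J = 20 (J = (0 + 0) + 4*5 = 0 + 20 = 20)
(J + 16)*(-14) = (20 + 16)*(-14) = 36*(-14) = -504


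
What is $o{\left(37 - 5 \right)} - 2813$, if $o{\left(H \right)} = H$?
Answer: $-2781$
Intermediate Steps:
$o{\left(37 - 5 \right)} - 2813 = \left(37 - 5\right) - 2813 = 32 - 2813 = -2781$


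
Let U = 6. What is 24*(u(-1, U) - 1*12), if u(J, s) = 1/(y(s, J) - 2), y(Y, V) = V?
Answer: -296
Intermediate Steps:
u(J, s) = 1/(-2 + J) (u(J, s) = 1/(J - 2) = 1/(-2 + J))
24*(u(-1, U) - 1*12) = 24*(1/(-2 - 1) - 1*12) = 24*(1/(-3) - 12) = 24*(-⅓ - 12) = 24*(-37/3) = -296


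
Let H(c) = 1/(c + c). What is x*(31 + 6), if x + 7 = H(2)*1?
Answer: -999/4 ≈ -249.75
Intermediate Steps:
H(c) = 1/(2*c)
x = -27/4 (x = -7 + ((1/2)/2)*1 = -7 + ((1/2)*(1/2))*1 = -7 + (1/4)*1 = -7 + 1/4 = -27/4 ≈ -6.7500)
x*(31 + 6) = -27*(31 + 6)/4 = -27/4*37 = -999/4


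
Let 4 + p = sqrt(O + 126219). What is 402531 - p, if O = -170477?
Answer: 402535 - I*sqrt(44258) ≈ 4.0254e+5 - 210.38*I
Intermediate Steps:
p = -4 + I*sqrt(44258) (p = -4 + sqrt(-170477 + 126219) = -4 + sqrt(-44258) = -4 + I*sqrt(44258) ≈ -4.0 + 210.38*I)
402531 - p = 402531 - (-4 + I*sqrt(44258)) = 402531 + (4 - I*sqrt(44258)) = 402535 - I*sqrt(44258)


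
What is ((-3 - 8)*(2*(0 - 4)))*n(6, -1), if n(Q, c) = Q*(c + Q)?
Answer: 2640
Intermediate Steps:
n(Q, c) = Q*(Q + c)
((-3 - 8)*(2*(0 - 4)))*n(6, -1) = ((-3 - 8)*(2*(0 - 4)))*(6*(6 - 1)) = (-22*(-4))*(6*5) = -11*(-8)*30 = 88*30 = 2640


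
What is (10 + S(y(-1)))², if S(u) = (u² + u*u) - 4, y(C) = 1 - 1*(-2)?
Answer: 576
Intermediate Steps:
y(C) = 3 (y(C) = 1 + 2 = 3)
S(u) = -4 + 2*u² (S(u) = (u² + u²) - 4 = 2*u² - 4 = -4 + 2*u²)
(10 + S(y(-1)))² = (10 + (-4 + 2*3²))² = (10 + (-4 + 2*9))² = (10 + (-4 + 18))² = (10 + 14)² = 24² = 576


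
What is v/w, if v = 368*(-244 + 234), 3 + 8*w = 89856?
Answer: -29440/89853 ≈ -0.32765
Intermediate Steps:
w = 89853/8 (w = -3/8 + (⅛)*89856 = -3/8 + 11232 = 89853/8 ≈ 11232.)
v = -3680 (v = 368*(-10) = -3680)
v/w = -3680/89853/8 = -3680*8/89853 = -29440/89853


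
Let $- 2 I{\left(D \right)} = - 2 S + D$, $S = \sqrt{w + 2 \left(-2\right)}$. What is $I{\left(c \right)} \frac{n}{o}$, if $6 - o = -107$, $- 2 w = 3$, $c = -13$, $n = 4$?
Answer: $\frac{26}{113} + \frac{2 i \sqrt{22}}{113} \approx 0.23009 + 0.083016 i$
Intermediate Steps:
$w = - \frac{3}{2}$ ($w = \left(- \frac{1}{2}\right) 3 = - \frac{3}{2} \approx -1.5$)
$o = 113$ ($o = 6 - -107 = 6 + 107 = 113$)
$S = \frac{i \sqrt{22}}{2}$ ($S = \sqrt{- \frac{3}{2} + 2 \left(-2\right)} = \sqrt{- \frac{3}{2} - 4} = \sqrt{- \frac{11}{2}} = \frac{i \sqrt{22}}{2} \approx 2.3452 i$)
$I{\left(D \right)} = - \frac{D}{2} + \frac{i \sqrt{22}}{2}$ ($I{\left(D \right)} = - \frac{- 2 \frac{i \sqrt{22}}{2} + D}{2} = - \frac{- i \sqrt{22} + D}{2} = - \frac{D - i \sqrt{22}}{2} = - \frac{D}{2} + \frac{i \sqrt{22}}{2}$)
$I{\left(c \right)} \frac{n}{o} = \left(\left(- \frac{1}{2}\right) \left(-13\right) + \frac{i \sqrt{22}}{2}\right) \frac{4}{113} = \left(\frac{13}{2} + \frac{i \sqrt{22}}{2}\right) 4 \cdot \frac{1}{113} = \left(\frac{13}{2} + \frac{i \sqrt{22}}{2}\right) \frac{4}{113} = \frac{26}{113} + \frac{2 i \sqrt{22}}{113}$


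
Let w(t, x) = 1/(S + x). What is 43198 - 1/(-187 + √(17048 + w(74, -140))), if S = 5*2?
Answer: 5919984944/137043 + √288111070/2329731 ≈ 43198.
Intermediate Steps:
S = 10
w(t, x) = 1/(10 + x)
43198 - 1/(-187 + √(17048 + w(74, -140))) = 43198 - 1/(-187 + √(17048 + 1/(10 - 140))) = 43198 - 1/(-187 + √(17048 + 1/(-130))) = 43198 - 1/(-187 + √(17048 - 1/130)) = 43198 - 1/(-187 + √(2216239/130)) = 43198 - 1/(-187 + √288111070/130)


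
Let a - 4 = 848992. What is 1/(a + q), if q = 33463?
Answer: 1/882459 ≈ 1.1332e-6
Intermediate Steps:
a = 848996 (a = 4 + 848992 = 848996)
1/(a + q) = 1/(848996 + 33463) = 1/882459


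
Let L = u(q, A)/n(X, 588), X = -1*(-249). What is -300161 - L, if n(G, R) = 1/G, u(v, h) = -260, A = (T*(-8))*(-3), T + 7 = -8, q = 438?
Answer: -235421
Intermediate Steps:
T = -15 (T = -7 - 8 = -15)
A = -360 (A = -15*(-8)*(-3) = 120*(-3) = -360)
X = 249
L = -64740 (L = -260/(1/249) = -260/1/249 = -260*249 = -64740)
-300161 - L = -300161 - 1*(-64740) = -300161 + 64740 = -235421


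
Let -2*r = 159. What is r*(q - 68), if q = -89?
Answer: 24963/2 ≈ 12482.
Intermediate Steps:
r = -159/2 (r = -½*159 = -159/2 ≈ -79.500)
r*(q - 68) = -159*(-89 - 68)/2 = -159/2*(-157) = 24963/2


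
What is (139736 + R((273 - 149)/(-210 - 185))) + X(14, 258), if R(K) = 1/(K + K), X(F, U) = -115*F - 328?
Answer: 34173509/248 ≈ 1.3780e+5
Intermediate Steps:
X(F, U) = -328 - 115*F
R(K) = 1/(2*K)
(139736 + R((273 - 149)/(-210 - 185))) + X(14, 258) = (139736 + 1/(2*(((273 - 149)/(-210 - 185))))) + (-328 - 115*14) = (139736 + 1/(2*((124/(-395))))) + (-328 - 1610) = (139736 + 1/(2*((124*(-1/395))))) - 1938 = (139736 + 1/(2*(-124/395))) - 1938 = (139736 + (½)*(-395/124)) - 1938 = (139736 - 395/248) - 1938 = 34654133/248 - 1938 = 34173509/248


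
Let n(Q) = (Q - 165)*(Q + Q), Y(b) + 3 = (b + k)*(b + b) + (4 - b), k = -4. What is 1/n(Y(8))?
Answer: -1/12312 ≈ -8.1222e-5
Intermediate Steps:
Y(b) = 1 - b + 2*b*(-4 + b) (Y(b) = -3 + ((b - 4)*(b + b) + (4 - b)) = -3 + ((-4 + b)*(2*b) + (4 - b)) = -3 + (2*b*(-4 + b) + (4 - b)) = -3 + (4 - b + 2*b*(-4 + b)) = 1 - b + 2*b*(-4 + b))
n(Q) = 2*Q*(-165 + Q) (n(Q) = (-165 + Q)*(2*Q) = 2*Q*(-165 + Q))
1/n(Y(8)) = 1/(2*(1 - 9*8 + 2*8²)*(-165 + (1 - 9*8 + 2*8²))) = 1/(2*(1 - 72 + 2*64)*(-165 + (1 - 72 + 2*64))) = 1/(2*(1 - 72 + 128)*(-165 + (1 - 72 + 128))) = 1/(2*57*(-165 + 57)) = 1/(2*57*(-108)) = 1/(-12312) = -1/12312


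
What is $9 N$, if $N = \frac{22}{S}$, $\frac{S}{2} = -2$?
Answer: $- \frac{99}{2} \approx -49.5$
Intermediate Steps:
$S = -4$ ($S = 2 \left(-2\right) = -4$)
$N = - \frac{11}{2}$ ($N = \frac{22}{-4} = 22 \left(- \frac{1}{4}\right) = - \frac{11}{2} \approx -5.5$)
$9 N = 9 \left(- \frac{11}{2}\right) = - \frac{99}{2}$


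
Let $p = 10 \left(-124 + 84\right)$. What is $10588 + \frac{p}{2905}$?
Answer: $\frac{6151548}{581} \approx 10588.0$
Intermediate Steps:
$p = -400$ ($p = 10 \left(-40\right) = -400$)
$10588 + \frac{p}{2905} = 10588 - \frac{400}{2905} = 10588 - \frac{80}{581} = \frac{6151548}{581}$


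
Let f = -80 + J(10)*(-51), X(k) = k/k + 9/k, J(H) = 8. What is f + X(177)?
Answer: -28730/59 ≈ -486.95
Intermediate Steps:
X(k) = 1 + 9/k
f = -488 (f = -80 + 8*(-51) = -80 - 408 = -488)
f + X(177) = -488 + (9 + 177)/177 = -488 + (1/177)*186 = -488 + 62/59 = -28730/59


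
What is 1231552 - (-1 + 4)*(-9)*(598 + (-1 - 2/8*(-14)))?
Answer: 2495531/2 ≈ 1.2478e+6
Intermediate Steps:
1231552 - (-1 + 4)*(-9)*(598 + (-1 - 2/8*(-14))) = 1231552 - 3*(-9)*(598 + (-1 - 2*⅛*(-14))) = 1231552 - (-27)*(598 + (-1 - ¼*(-14))) = 1231552 - (-27)*(598 + (-1 + 7/2)) = 1231552 - (-27)*(598 + 5/2) = 1231552 - (-27)*1201/2 = 1231552 - 1*(-32427/2) = 1231552 + 32427/2 = 2495531/2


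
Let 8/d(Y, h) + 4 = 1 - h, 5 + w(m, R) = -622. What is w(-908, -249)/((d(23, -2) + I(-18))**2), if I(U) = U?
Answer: -627/676 ≈ -0.92752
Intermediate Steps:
w(m, R) = -627 (w(m, R) = -5 - 622 = -627)
d(Y, h) = 8/(-3 - h) (d(Y, h) = 8/(-4 + (1 - h)) = 8/(-3 - h))
w(-908, -249)/((d(23, -2) + I(-18))**2) = -627/(-8/(3 - 2) - 18)**2 = -627/(-8/1 - 18)**2 = -627/(-8*1 - 18)**2 = -627/(-8 - 18)**2 = -627/((-26)**2) = -627/676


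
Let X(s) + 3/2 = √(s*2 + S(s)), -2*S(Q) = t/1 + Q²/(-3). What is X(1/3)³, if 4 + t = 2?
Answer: -263/24 + 911*√546/1944 ≈ -0.0082244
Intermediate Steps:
t = -2 (t = -4 + 2 = -2)
S(Q) = 1 + Q²/6 (S(Q) = -(-2/1 + Q²/(-3))/2 = -(-2*1 + Q²*(-⅓))/2 = -(-2 - Q²/3)/2 = 1 + Q²/6)
X(s) = -3/2 + √(1 + 2*s + s²/6) (X(s) = -3/2 + √(s*2 + (1 + s²/6)) = -3/2 + √(2*s + (1 + s²/6)) = -3/2 + √(1 + 2*s + s²/6))
X(1/3)³ = (-3/2 + √(36 + 6*(1/3)² + 72*(1/3))/6)³ = (-3/2 + √(36 + 6*(1*(⅓))² + 72*(1*(⅓)))/6)³ = (-3/2 + √(36 + 6*(⅓)² + 72*(⅓))/6)³ = (-3/2 + √(36 + 6*(⅑) + 24)/6)³ = (-3/2 + √(36 + ⅔ + 24)/6)³ = (-3/2 + √(182/3)/6)³ = (-3/2 + (√546/3)/6)³ = (-3/2 + √546/18)³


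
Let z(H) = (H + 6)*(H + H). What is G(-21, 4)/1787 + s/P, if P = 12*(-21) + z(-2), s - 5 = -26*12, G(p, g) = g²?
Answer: 552897/478916 ≈ 1.1545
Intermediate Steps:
z(H) = 2*H*(6 + H) (z(H) = (6 + H)*(2*H) = 2*H*(6 + H))
s = -307 (s = 5 - 26*12 = 5 - 312 = -307)
P = -268 (P = 12*(-21) + 2*(-2)*(6 - 2) = -252 + 2*(-2)*4 = -252 - 16 = -268)
G(-21, 4)/1787 + s/P = 4²/1787 - 307/(-268) = 16*(1/1787) - 307*(-1/268) = 16/1787 + 307/268 = 552897/478916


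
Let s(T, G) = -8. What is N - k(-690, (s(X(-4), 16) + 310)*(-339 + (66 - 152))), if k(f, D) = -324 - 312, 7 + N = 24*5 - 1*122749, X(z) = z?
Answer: -122000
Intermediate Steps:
N = -122636 (N = -7 + (24*5 - 1*122749) = -7 + (120 - 122749) = -7 - 122629 = -122636)
k(f, D) = -636
N - k(-690, (s(X(-4), 16) + 310)*(-339 + (66 - 152))) = -122636 - 1*(-636) = -122636 + 636 = -122000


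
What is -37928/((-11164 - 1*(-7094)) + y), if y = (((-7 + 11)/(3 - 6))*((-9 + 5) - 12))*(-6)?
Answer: 18964/2099 ≈ 9.0348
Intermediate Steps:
y = -128 (y = ((4/(-3))*(-4 - 12))*(-6) = ((4*(-⅓))*(-16))*(-6) = -4/3*(-16)*(-6) = (64/3)*(-6) = -128)
-37928/((-11164 - 1*(-7094)) + y) = -37928/((-11164 - 1*(-7094)) - 128) = -37928/((-11164 + 7094) - 128) = -37928/(-4070 - 128) = -37928/(-4198) = -37928*(-1/4198) = 18964/2099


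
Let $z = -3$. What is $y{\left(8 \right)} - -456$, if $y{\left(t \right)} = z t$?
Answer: $432$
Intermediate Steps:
$y{\left(t \right)} = - 3 t$
$y{\left(8 \right)} - -456 = \left(-3\right) 8 - -456 = -24 + 456 = 432$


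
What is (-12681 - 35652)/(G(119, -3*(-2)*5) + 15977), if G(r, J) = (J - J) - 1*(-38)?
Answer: -48333/16015 ≈ -3.0180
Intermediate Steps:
G(r, J) = 38 (G(r, J) = 0 + 38 = 38)
(-12681 - 35652)/(G(119, -3*(-2)*5) + 15977) = (-12681 - 35652)/(38 + 15977) = -48333/16015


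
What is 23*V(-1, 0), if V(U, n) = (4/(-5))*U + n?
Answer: 92/5 ≈ 18.400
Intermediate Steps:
V(U, n) = n - 4*U/5 (V(U, n) = (4*(-⅕))*U + n = -4*U/5 + n = n - 4*U/5)
23*V(-1, 0) = 23*(0 - ⅘*(-1)) = 23*(0 + ⅘) = 23*(⅘) = 92/5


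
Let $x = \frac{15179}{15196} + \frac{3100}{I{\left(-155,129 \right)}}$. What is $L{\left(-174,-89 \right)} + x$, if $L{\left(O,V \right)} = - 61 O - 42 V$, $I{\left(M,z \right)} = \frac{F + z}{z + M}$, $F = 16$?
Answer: $\frac{209661291}{15196} \approx 13797.0$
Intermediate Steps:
$I{\left(M,z \right)} = \frac{16 + z}{M + z}$ ($I{\left(M,z \right)} = \frac{16 + z}{z + M} = \frac{16 + z}{M + z}$)
$x = - \frac{8431701}{15196}$ ($x = \frac{15179}{15196} + \frac{3100}{\frac{1}{-155 + 129} \left(16 + 129\right)} = 15179 \cdot \frac{1}{15196} + \frac{3100}{\frac{1}{-26} \cdot 145} = \frac{15179}{15196} + \frac{3100}{\left(- \frac{1}{26}\right) 145} = \frac{15179}{15196} + \frac{3100}{- \frac{145}{26}} = \frac{15179}{15196} + 3100 \left(- \frac{26}{145}\right) = \frac{15179}{15196} - \frac{16120}{29} = - \frac{8431701}{15196} \approx -554.86$)
$L{\left(-174,-89 \right)} + x = \left(\left(-61\right) \left(-174\right) - -3738\right) - \frac{8431701}{15196} = \left(10614 + 3738\right) - \frac{8431701}{15196} = 14352 - \frac{8431701}{15196} = \frac{209661291}{15196}$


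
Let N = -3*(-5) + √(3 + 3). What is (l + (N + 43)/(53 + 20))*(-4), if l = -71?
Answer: 20500/73 - 4*√6/73 ≈ 280.69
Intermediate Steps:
N = 15 + √6 ≈ 17.449
(l + (N + 43)/(53 + 20))*(-4) = (-71 + ((15 + √6) + 43)/(53 + 20))*(-4) = (-71 + (58 + √6)/73)*(-4) = (-71 + (58 + √6)*(1/73))*(-4) = (-71 + (58/73 + √6/73))*(-4) = (-5125/73 + √6/73)*(-4) = 20500/73 - 4*√6/73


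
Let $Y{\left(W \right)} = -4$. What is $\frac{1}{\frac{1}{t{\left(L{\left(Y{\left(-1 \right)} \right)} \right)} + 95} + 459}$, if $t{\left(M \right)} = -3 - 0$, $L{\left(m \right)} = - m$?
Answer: $\frac{92}{42229} \approx 0.0021786$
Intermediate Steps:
$t{\left(M \right)} = -3$ ($t{\left(M \right)} = -3 + 0 = -3$)
$\frac{1}{\frac{1}{t{\left(L{\left(Y{\left(-1 \right)} \right)} \right)} + 95} + 459} = \frac{1}{\frac{1}{-3 + 95} + 459} = \frac{1}{\frac{1}{92} + 459} = \frac{1}{\frac{42229}{92}} = \frac{92}{42229}$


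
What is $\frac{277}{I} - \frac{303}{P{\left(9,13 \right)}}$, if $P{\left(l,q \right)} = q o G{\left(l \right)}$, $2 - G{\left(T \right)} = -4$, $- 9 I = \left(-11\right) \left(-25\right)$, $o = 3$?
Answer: $- \frac{222229}{21450} \approx -10.36$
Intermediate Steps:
$I = - \frac{275}{9}$ ($I = - \frac{\left(-11\right) \left(-25\right)}{9} = \left(- \frac{1}{9}\right) 275 = - \frac{275}{9} \approx -30.556$)
$G{\left(T \right)} = 6$ ($G{\left(T \right)} = 2 - -4 = 2 + 4 = 6$)
$P{\left(l,q \right)} = 18 q$ ($P{\left(l,q \right)} = q 3 \cdot 6 = 3 q 6 = 18 q$)
$\frac{277}{I} - \frac{303}{P{\left(9,13 \right)}} = \frac{277}{- \frac{275}{9}} - \frac{303}{18 \cdot 13} = 277 \left(- \frac{9}{275}\right) - \frac{303}{234} = - \frac{2493}{275} - \frac{101}{78} = - \frac{222229}{21450}$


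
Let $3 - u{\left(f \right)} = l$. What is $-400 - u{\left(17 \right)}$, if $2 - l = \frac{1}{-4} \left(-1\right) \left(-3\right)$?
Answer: $- \frac{1601}{4} \approx -400.25$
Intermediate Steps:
$l = \frac{11}{4}$ ($l = 2 - \frac{1}{-4} \left(-1\right) \left(-3\right) = 2 - \left(- \frac{1}{4}\right) \left(-1\right) \left(-3\right) = 2 - \frac{1}{4} \left(-3\right) = 2 - - \frac{3}{4} = 2 + \frac{3}{4} = \frac{11}{4} \approx 2.75$)
$u{\left(f \right)} = \frac{1}{4}$ ($u{\left(f \right)} = 3 - \frac{11}{4} = \frac{1}{4}$)
$-400 - u{\left(17 \right)} = -400 - \frac{1}{4} = - \frac{1601}{4}$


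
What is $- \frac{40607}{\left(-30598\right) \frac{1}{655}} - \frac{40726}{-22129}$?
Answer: $\frac{589824092613}{677103142} \approx 871.1$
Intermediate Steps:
$- \frac{40607}{\left(-30598\right) \frac{1}{655}} - \frac{40726}{-22129} = - \frac{40607}{\left(-30598\right) \frac{1}{655}} - - \frac{40726}{22129} = - \frac{40607}{- \frac{30598}{655}} + \frac{40726}{22129} = \left(-40607\right) \left(- \frac{655}{30598}\right) + \frac{40726}{22129} = \frac{26597585}{30598} + \frac{40726}{22129} = \frac{589824092613}{677103142}$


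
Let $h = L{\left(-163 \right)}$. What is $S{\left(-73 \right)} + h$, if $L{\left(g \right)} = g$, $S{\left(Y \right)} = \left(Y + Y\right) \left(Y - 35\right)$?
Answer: $15605$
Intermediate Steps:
$S{\left(Y \right)} = 2 Y \left(-35 + Y\right)$
$h = -163$
$S{\left(-73 \right)} + h = 2 \left(-73\right) \left(-35 - 73\right) - 163 = 2 \left(-73\right) \left(-108\right) - 163 = 15768 - 163 = 15605$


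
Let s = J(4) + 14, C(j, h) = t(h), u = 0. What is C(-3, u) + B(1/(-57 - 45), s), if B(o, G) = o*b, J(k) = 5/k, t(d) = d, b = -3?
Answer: 1/34 ≈ 0.029412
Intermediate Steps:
C(j, h) = h
s = 61/4 (s = 5/4 + 14 = 61/4 ≈ 15.250)
B(o, G) = -3*o (B(o, G) = o*(-3) = -3*o)
C(-3, u) + B(1/(-57 - 45), s) = 0 - 3/(-57 - 45) = 0 - 3/(-102) = 0 - 3*(-1/102) = 0 + 1/34 = 1/34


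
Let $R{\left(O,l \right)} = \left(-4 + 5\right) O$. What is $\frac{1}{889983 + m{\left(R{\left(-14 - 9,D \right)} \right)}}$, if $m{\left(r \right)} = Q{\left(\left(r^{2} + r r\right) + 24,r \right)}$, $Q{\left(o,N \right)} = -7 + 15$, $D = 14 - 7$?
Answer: $\frac{1}{889991} \approx 1.1236 \cdot 10^{-6}$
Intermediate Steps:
$D = 7$ ($D = 14 - 7 = 7$)
$R{\left(O,l \right)} = O$ ($R{\left(O,l \right)} = 1 O = O$)
$Q{\left(o,N \right)} = 8$
$m{\left(r \right)} = 8$
$\frac{1}{889983 + m{\left(R{\left(-14 - 9,D \right)} \right)}} = \frac{1}{889983 + 8} = \frac{1}{889991}$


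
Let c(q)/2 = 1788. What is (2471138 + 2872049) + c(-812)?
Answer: 5346763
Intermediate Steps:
c(q) = 3576 (c(q) = 2*1788 = 3576)
(2471138 + 2872049) + c(-812) = (2471138 + 2872049) + 3576 = 5343187 + 3576 = 5346763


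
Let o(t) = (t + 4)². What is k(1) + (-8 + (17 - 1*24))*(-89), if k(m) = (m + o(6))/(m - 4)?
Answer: 3904/3 ≈ 1301.3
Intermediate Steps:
o(t) = (4 + t)²
k(m) = (100 + m)/(-4 + m) (k(m) = (m + (4 + 6)²)/(m - 4) = (m + 10²)/(-4 + m) = (m + 100)/(-4 + m) = (100 + m)/(-4 + m))
k(1) + (-8 + (17 - 1*24))*(-89) = (100 + 1)/(-4 + 1) + (-8 + (17 - 1*24))*(-89) = 101/(-3) + (-8 + (17 - 24))*(-89) = -⅓*101 + (-8 - 7)*(-89) = -101/3 - 15*(-89) = -101/3 + 1335 = 3904/3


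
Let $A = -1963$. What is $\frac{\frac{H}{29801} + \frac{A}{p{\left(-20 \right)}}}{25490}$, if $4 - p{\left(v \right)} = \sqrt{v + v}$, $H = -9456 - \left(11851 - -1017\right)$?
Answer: $- \frac{58811899}{10634784860} - \frac{1963 i \sqrt{10}}{713720} \approx -0.0055301 - 0.0086975 i$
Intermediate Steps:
$H = -22324$ ($H = -9456 - \left(11851 + 1017\right) = -9456 - 12868 = -22324$)
$p{\left(v \right)} = 4 - \sqrt{2} \sqrt{v}$ ($p{\left(v \right)} = 4 - \sqrt{v + v} = 4 - \sqrt{2 v} = 4 - \sqrt{2} \sqrt{v}$)
$\frac{\frac{H}{29801} + \frac{A}{p{\left(-20 \right)}}}{25490} = \frac{- \frac{22324}{29801} - \frac{1963}{4 - \sqrt{2} \sqrt{-20}}}{25490} = \left(\left(-22324\right) \frac{1}{29801} - \frac{1963}{4 - \sqrt{2} \cdot 2 i \sqrt{5}}\right) \frac{1}{25490} = \left(- \frac{22324}{29801} - \frac{1963}{4 - 2 i \sqrt{10}}\right) \frac{1}{25490} = - \frac{11162}{379813745} - \frac{1963}{25490 \left(4 - 2 i \sqrt{10}\right)}$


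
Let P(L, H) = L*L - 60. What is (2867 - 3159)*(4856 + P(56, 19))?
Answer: -2316144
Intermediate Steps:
P(L, H) = -60 + L**2 (P(L, H) = L**2 - 60 = -60 + L**2)
(2867 - 3159)*(4856 + P(56, 19)) = (2867 - 3159)*(4856 + (-60 + 56**2)) = -292*(4856 + (-60 + 3136)) = -292*(4856 + 3076) = -292*7932 = -2316144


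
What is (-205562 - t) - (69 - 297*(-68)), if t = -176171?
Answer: -49656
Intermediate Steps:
(-205562 - t) - (69 - 297*(-68)) = (-205562 - 1*(-176171)) - (69 - 297*(-68)) = (-205562 + 176171) - (69 + 20196) = -29391 - 1*20265 = -29391 - 20265 = -49656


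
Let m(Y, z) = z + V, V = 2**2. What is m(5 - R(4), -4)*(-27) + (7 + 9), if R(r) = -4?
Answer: 16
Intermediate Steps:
V = 4
m(Y, z) = 4 + z (m(Y, z) = z + 4 = 4 + z)
m(5 - R(4), -4)*(-27) + (7 + 9) = (4 - 4)*(-27) + (7 + 9) = 0*(-27) + 16 = 0 + 16 = 16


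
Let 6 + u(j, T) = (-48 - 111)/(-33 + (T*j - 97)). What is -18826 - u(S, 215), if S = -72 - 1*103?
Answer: -236849753/12585 ≈ -18820.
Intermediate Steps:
S = -175 (S = -72 - 103 = -175)
u(j, T) = -6 - 159/(-130 + T*j) (u(j, T) = -6 + (-48 - 111)/(-33 + (T*j - 97)) = -6 - 159/(-33 + (-97 + T*j)) = -6 - 159/(-130 + T*j))
-18826 - u(S, 215) = -18826 - 3*(207 - 2*215*(-175))/(-130 + 215*(-175)) = -18826 - 3*(207 + 75250)/(-130 - 37625) = -18826 - 3*75457/(-37755) = -18826 - 3*(-1)*75457/37755 = -18826 - 1*(-75457/12585) = -18826 + 75457/12585 = -236849753/12585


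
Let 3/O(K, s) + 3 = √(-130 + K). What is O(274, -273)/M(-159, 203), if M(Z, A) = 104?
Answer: 1/312 ≈ 0.0032051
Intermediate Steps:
O(K, s) = 3/(-3 + √(-130 + K))
O(274, -273)/M(-159, 203) = (3/(-3 + √(-130 + 274)))/104 = (3/(-3 + √144))*(1/104) = (3/(-3 + 12))*(1/104) = (3/9)*(1/104) = (3*(⅑))*(1/104) = (⅓)*(1/104) = 1/312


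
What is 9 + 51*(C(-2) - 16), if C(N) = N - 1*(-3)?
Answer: -756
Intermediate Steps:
C(N) = 3 + N (C(N) = N + 3 = 3 + N)
9 + 51*(C(-2) - 16) = 9 + 51*((3 - 2) - 16) = 9 + 51*(1 - 16) = 9 + 51*(-15) = 9 - 765 = -756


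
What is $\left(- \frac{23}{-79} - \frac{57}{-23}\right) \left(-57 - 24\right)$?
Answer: $- \frac{407592}{1817} \approx -224.32$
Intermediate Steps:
$\left(- \frac{23}{-79} - \frac{57}{-23}\right) \left(-57 - 24\right) = \left(\left(-23\right) \left(- \frac{1}{79}\right) - - \frac{57}{23}\right) \left(-81\right) = \left(\frac{23}{79} + \frac{57}{23}\right) \left(-81\right) = \frac{5032}{1817} \left(-81\right) = - \frac{407592}{1817}$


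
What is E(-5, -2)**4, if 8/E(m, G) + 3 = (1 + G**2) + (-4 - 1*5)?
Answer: 4096/2401 ≈ 1.7060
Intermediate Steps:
E(m, G) = 8/(-11 + G**2) (E(m, G) = 8/(-3 + ((1 + G**2) + (-4 - 1*5))) = 8/(-3 + ((1 + G**2) + (-4 - 5))) = 8/(-3 + ((1 + G**2) - 9)) = 8/(-3 + (-8 + G**2)) = 8/(-11 + G**2))
E(-5, -2)**4 = (8/(-11 + (-2)**2))**4 = (8/(-11 + 4))**4 = (8/(-7))**4 = (8*(-1/7))**4 = (-8/7)**4 = 4096/2401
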